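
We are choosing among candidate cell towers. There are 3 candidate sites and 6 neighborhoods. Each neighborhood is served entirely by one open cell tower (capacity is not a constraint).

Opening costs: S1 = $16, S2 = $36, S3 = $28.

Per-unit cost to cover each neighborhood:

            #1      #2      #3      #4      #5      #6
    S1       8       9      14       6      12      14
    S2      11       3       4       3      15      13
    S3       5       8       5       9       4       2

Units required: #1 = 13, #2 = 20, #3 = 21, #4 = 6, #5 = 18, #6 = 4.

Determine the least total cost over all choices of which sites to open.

For any fixed open set, each neighborhood goes to its cheapest open site; total = fixed + service.
{S2, S3}: #1→S3 5·13=65, #2→S2 3·20=60, #3→S2 4·21=84, #4→S2 3·6=18, #5→S3 4·18=72, #6→S3 2·4=8. Service 307; fixed 64; total 371.
{S1, S2, S3}: service 307 + fixed 80 = 387
{S1, S3}: service 446 + fixed 44 = 490
{S1}: #1→S1 8·13=104, #2→S1 9·20=180, #3→S1 14·21=294, #4→S1 6·6=36, #5→S1 12·18=216, #6→S1 14·4=56. Service 886; fixed 16; total 902.
No other subset beats 371.

Minimum total cost: 371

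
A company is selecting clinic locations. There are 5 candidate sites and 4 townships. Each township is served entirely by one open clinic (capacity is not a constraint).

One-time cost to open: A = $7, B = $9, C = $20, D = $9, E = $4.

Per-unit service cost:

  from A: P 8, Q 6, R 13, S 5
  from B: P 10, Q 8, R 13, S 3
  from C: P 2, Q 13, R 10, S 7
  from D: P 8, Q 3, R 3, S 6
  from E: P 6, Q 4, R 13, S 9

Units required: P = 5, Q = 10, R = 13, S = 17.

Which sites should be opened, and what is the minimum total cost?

Open B, C and D; minimum total cost 168.

For any fixed open set, each township goes to its cheapest open site; total = fixed + service.
{B, C, D}: P→C 2·5=10, Q→D 3·10=30, R→D 3·13=39, S→B 3·17=51. Service 130; fixed 38; total 168.
{B, C, D, E}: service 130 + fixed 42 = 172
{B, D, E}: service 150 + fixed 22 = 172
{A, B, C, D, E}: service 130 + fixed 49 = 179
No other subset beats 168.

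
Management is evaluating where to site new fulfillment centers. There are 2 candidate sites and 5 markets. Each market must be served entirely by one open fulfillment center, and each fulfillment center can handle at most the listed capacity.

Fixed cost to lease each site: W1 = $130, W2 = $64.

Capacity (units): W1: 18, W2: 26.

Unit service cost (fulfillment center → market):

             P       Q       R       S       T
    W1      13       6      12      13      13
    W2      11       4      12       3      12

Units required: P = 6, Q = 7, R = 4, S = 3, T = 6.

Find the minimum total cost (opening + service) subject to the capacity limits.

Minimum total cost: 287

Open {W2}: P→W2 11·6=66, Q→W2 4·7=28, R→W2 12·4=48, S→W2 3·3=9, T→W2 12·6=72.
Loads: W2 carries 26/26. Service 223; fixed 64; total 287.
Next best feasible plan costs 417.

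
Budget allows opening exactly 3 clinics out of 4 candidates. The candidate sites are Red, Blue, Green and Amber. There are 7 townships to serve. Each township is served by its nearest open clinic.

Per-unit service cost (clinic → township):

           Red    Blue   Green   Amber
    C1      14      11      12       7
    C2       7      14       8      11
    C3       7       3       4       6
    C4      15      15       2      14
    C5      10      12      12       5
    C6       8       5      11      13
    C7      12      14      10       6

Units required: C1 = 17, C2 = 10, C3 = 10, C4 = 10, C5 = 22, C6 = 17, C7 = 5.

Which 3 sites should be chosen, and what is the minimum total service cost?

Choose Blue, Green and Amber; total service cost 474.

With exactly 3 open, each township uses its cheapest among the chosen.
{Blue, Green, Amber}: C1→Amber 7·17=119, C2→Green 8·10=80, C3→Blue 3·10=30, C4→Green 2·10=20, C5→Amber 5·22=110, C6→Blue 5·17=85, C7→Amber 6·5=30. Service cost 474.
{Red, Green, Amber}: service cost 525
{Red, Blue, Amber}: service cost 584
Among all 4 size-3 choices, {Blue, Green, Amber} is lowest.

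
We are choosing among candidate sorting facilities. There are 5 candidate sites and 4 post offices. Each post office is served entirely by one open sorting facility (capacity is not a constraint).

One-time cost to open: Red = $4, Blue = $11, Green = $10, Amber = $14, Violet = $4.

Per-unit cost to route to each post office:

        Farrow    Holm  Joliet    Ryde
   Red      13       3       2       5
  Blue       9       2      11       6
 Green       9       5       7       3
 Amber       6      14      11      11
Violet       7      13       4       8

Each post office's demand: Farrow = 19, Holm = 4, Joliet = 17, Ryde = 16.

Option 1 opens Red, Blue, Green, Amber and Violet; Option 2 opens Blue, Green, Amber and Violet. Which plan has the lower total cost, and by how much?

Option 1: {Red, Blue, Green, Amber, Violet}: Farrow→Amber 6·19=114, Holm→Blue 2·4=8, Joliet→Red 2·17=34, Ryde→Green 3·16=48. Service 204; fixed 43; total 247.
Option 2: {Blue, Green, Amber, Violet}: Farrow→Amber 6·19=114, Holm→Blue 2·4=8, Joliet→Violet 4·17=68, Ryde→Green 3·16=48. Service 238; fixed 39; total 277.
Difference: |247 − 277| = 30.

Option 1 is cheaper by 30.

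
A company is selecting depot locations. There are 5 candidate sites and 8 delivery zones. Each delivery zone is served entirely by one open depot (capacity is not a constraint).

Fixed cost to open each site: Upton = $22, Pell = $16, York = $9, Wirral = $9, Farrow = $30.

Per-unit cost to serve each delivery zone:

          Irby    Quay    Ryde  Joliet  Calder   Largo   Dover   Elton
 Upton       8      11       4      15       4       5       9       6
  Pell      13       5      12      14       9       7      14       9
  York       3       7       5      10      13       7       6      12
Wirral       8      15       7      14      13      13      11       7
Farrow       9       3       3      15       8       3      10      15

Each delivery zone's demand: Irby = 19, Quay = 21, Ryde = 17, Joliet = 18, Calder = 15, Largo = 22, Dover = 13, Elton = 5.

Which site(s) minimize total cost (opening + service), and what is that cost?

Open Upton, York and Farrow; minimum total cost 646.

For any fixed open set, each delivery zone goes to its cheapest open site; total = fixed + service.
{Upton, York, Farrow}: Irby→York 3·19=57, Quay→Farrow 3·21=63, Ryde→Farrow 3·17=51, Joliet→York 10·18=180, Calder→Upton 4·15=60, Largo→Farrow 3·22=66, Dover→York 6·13=78, Elton→Upton 6·5=30. Service 585; fixed 61; total 646.
{Upton, York, Wirral, Farrow}: service 585 + fixed 70 = 655
{Upton, Pell, York, Farrow}: Irby→York 3·19=57, Quay→Farrow 3·21=63, Ryde→Farrow 3·17=51, Joliet→York 10·18=180, Calder→Upton 4·15=60, Largo→Farrow 3·22=66, Dover→York 6·13=78, Elton→Upton 6·5=30. Service 585; fixed 77; total 662.
{Upton, Pell, York, Wirral, Farrow}: service 585 + fixed 86 = 671
No other subset beats 646.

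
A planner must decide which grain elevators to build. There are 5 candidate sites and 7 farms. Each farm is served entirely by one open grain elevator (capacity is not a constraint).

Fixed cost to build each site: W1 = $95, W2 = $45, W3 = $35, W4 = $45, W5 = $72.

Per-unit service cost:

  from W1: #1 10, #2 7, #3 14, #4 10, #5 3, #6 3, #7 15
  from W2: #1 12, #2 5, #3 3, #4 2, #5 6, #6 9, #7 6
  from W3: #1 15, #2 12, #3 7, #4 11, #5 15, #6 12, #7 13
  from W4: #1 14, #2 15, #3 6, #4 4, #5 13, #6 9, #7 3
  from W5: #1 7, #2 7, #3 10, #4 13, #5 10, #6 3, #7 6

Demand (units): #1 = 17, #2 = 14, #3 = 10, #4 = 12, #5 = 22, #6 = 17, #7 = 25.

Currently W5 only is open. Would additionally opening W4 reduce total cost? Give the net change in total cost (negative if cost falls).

Yes — net change −178 (cost falls by 178).

Current service cost with {W5}: 894.
Adding W4: each farm re-picks its cheapest; new service cost 671, saving 223.
Extra fixed cost: 45. Net change = 45 − 223 = -178.
(Totals: 966 → 788.)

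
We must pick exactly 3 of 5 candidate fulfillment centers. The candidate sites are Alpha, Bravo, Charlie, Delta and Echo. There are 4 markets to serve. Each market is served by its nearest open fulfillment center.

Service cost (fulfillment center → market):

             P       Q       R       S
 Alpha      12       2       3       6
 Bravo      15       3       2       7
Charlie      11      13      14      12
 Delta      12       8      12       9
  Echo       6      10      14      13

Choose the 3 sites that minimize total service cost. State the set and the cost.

With exactly 3 open, each market uses its cheapest among the chosen.
{Alpha, Bravo, Echo}: P→Echo 6, Q→Alpha 2, R→Bravo 2, S→Alpha 6. Service cost 16.
{Alpha, Charlie, Echo}: service cost 17
{Alpha, Delta, Echo}: service cost 17
Among all 10 size-3 choices, {Alpha, Bravo, Echo} is lowest.

Choose Alpha, Bravo and Echo; total service cost 16.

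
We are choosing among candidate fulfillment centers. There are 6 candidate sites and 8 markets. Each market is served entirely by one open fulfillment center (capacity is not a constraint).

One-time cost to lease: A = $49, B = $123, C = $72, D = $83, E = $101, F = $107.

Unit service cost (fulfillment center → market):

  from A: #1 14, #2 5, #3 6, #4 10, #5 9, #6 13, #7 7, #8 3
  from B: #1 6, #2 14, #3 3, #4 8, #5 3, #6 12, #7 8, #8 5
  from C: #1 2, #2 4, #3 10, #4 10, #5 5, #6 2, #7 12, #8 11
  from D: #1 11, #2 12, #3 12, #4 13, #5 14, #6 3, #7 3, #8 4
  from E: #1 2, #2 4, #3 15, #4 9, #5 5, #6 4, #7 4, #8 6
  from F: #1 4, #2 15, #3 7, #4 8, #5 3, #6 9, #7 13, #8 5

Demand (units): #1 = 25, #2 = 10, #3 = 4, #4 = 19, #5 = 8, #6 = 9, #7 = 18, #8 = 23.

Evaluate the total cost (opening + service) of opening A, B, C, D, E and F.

Total cost: 954

Each market is assigned to its cheapest site among the open ones.
{A, B, C, D, E, F}: #1→C 2·25=50, #2→C 4·10=40, #3→B 3·4=12, #4→B 8·19=152, #5→B 3·8=24, #6→C 2·9=18, #7→D 3·18=54, #8→A 3·23=69. Service 419; fixed 535; total 954.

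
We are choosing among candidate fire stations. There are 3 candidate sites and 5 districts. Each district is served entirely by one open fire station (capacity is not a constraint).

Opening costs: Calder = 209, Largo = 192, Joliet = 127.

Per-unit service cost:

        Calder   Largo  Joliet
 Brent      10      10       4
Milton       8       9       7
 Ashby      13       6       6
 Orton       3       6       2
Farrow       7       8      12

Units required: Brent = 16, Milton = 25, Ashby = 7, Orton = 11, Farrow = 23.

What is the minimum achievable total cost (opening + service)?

For any fixed open set, each district goes to its cheapest open site; total = fixed + service.
{Joliet}: Brent→Joliet 4·16=64, Milton→Joliet 7·25=175, Ashby→Joliet 6·7=42, Orton→Joliet 2·11=22, Farrow→Joliet 12·23=276. Service 579; fixed 127; total 706.
{Calder, Joliet}: Brent→Joliet 4·16=64, Milton→Joliet 7·25=175, Ashby→Joliet 6·7=42, Orton→Joliet 2·11=22, Farrow→Calder 7·23=161. Service 464; fixed 336; total 800.
{Largo, Joliet}: service 487 + fixed 319 = 806
{Calder, Largo, Joliet}: service 464 + fixed 528 = 992
No other subset beats 706.

Minimum total cost: 706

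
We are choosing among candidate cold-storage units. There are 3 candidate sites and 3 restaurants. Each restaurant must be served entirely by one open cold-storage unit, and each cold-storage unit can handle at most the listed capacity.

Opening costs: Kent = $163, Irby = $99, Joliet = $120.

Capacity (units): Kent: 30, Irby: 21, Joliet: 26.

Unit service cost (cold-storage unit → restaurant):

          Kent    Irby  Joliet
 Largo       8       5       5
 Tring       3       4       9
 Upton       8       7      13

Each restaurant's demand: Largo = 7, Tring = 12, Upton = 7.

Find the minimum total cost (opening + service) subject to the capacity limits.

Open {Kent}: Largo→Kent 8·7=56, Tring→Kent 3·12=36, Upton→Kent 8·7=56.
Loads: Kent carries 26/30. Service 148; fixed 163; total 311.
Next best feasible plan costs 351.

Minimum total cost: 311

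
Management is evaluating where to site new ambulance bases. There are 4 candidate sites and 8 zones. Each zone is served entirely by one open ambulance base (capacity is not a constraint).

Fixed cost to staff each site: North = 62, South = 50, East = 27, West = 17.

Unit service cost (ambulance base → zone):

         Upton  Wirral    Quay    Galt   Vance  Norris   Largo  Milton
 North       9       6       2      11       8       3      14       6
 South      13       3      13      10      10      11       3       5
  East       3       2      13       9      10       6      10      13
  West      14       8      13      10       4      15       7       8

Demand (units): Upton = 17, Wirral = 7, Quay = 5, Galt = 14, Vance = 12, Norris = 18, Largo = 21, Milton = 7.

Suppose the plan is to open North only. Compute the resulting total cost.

Total cost: 907

Each zone is assigned to its cheapest site among the open ones.
{North}: Upton→North 9·17=153, Wirral→North 6·7=42, Quay→North 2·5=10, Galt→North 11·14=154, Vance→North 8·12=96, Norris→North 3·18=54, Largo→North 14·21=294, Milton→North 6·7=42. Service 845; fixed 62; total 907.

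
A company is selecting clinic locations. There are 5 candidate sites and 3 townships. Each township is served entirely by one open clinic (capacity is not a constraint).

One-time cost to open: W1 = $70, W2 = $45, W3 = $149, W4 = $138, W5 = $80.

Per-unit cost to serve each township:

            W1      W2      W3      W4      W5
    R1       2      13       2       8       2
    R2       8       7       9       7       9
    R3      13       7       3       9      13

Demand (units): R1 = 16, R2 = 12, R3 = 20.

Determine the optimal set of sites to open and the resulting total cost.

Open W3 only; minimum total cost 349.

For any fixed open set, each township goes to its cheapest open site; total = fixed + service.
{W3}: R1→W3 2·16=32, R2→W3 9·12=108, R3→W3 3·20=60. Service 200; fixed 149; total 349.
{W2, W3}: service 176 + fixed 194 = 370
{W1, W2}: service 256 + fixed 115 = 371
{W1, W2, W3, W4, W5}: service 176 + fixed 482 = 658
No other subset beats 349.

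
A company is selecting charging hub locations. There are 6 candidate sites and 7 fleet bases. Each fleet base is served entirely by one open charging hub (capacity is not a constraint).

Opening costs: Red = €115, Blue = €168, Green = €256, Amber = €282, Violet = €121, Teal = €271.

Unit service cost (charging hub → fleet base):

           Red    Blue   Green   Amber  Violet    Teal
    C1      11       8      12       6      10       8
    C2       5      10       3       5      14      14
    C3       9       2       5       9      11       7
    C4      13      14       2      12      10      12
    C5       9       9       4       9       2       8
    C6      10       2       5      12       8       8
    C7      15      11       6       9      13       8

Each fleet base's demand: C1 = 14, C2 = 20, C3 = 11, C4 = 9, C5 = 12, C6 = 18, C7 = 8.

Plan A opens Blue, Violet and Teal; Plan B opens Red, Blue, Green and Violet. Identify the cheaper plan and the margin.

Plan B is cheaper by 128.

Plan A: {Blue, Violet, Teal}: C1→Blue 8·14=112, C2→Blue 10·20=200, C3→Blue 2·11=22, C4→Violet 10·9=90, C5→Violet 2·12=24, C6→Blue 2·18=36, C7→Teal 8·8=64. Service 548; fixed 560; total 1108.
Plan B: {Red, Blue, Green, Violet}: C1→Blue 8·14=112, C2→Green 3·20=60, C3→Blue 2·11=22, C4→Green 2·9=18, C5→Violet 2·12=24, C6→Blue 2·18=36, C7→Green 6·8=48. Service 320; fixed 660; total 980.
Difference: |1108 − 980| = 128.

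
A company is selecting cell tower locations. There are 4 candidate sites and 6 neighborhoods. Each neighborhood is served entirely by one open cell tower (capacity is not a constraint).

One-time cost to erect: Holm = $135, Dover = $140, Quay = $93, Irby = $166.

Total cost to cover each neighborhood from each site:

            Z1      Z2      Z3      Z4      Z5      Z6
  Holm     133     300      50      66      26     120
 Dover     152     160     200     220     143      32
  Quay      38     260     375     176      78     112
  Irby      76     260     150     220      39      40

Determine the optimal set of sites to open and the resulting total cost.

Open Holm, Dover and Quay; minimum total cost 740.

For any fixed open set, each neighborhood goes to its cheapest open site; total = fixed + service.
{Holm, Dover, Quay}: Z1→Quay 38, Z2→Dover 160, Z3→Holm 50, Z4→Holm 66, Z5→Holm 26, Z6→Dover 32. Service 372; fixed 368; total 740.
{Holm, Dover}: service 467 + fixed 275 = 742
{Holm, Quay}: service 552 + fixed 228 = 780
{Holm, Dover, Quay, Irby}: service 372 + fixed 534 = 906
No other subset beats 740.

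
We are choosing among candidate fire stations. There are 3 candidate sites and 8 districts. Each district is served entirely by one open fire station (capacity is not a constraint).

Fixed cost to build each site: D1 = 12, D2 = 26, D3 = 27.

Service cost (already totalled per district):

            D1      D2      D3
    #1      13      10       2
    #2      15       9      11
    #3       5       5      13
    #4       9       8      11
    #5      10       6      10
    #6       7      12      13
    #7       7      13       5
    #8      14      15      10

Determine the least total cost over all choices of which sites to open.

For any fixed open set, each district goes to its cheapest open site; total = fixed + service.
{D1}: #1→D1 13, #2→D1 15, #3→D1 5, #4→D1 9, #5→D1 10, #6→D1 7, #7→D1 7, #8→D1 14. Service 80; fixed 12; total 92.
{D1, D3}: service 59 + fixed 39 = 98
{D3}: #1→D3 2, #2→D3 11, #3→D3 13, #4→D3 11, #5→D3 10, #6→D3 13, #7→D3 5, #8→D3 10. Service 75; fixed 27; total 102.
{D1, D2, D3}: service 52 + fixed 65 = 117
(All 7 nonempty subsets were checked; D1 only is lowest.)

Minimum total cost: 92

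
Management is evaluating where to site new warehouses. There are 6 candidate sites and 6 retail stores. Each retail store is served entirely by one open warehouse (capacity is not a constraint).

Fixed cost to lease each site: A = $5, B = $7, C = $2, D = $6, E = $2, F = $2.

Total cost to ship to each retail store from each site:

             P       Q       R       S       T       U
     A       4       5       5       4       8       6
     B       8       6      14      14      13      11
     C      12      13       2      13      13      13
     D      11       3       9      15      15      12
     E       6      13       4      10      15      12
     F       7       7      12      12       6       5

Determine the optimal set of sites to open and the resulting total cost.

For any fixed open set, each retail store goes to its cheapest open site; total = fixed + service.
{A, C, F}: P→A 4, Q→A 5, R→C 2, S→A 4, T→F 6, U→F 5. Service 26; fixed 9; total 35.
{A, C}: service 29 + fixed 7 = 36
{A, F}: P→A 4, Q→A 5, R→A 5, S→A 4, T→F 6, U→F 5. Service 29; fixed 7; total 36.
{A, B, C, D, E, F}: service 24 + fixed 24 = 48
No other subset beats 35.

Open A, C and F; minimum total cost 35.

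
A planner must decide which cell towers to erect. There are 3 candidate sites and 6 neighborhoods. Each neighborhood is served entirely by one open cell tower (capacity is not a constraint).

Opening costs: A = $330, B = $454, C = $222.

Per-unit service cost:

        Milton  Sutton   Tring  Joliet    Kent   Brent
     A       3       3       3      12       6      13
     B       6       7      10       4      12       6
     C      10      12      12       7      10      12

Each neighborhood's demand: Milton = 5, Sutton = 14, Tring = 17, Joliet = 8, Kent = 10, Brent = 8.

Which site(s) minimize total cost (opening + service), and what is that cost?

For any fixed open set, each neighborhood goes to its cheapest open site; total = fixed + service.
{A}: Milton→A 3·5=15, Sutton→A 3·14=42, Tring→A 3·17=51, Joliet→A 12·8=96, Kent→A 6·10=60, Brent→A 13·8=104. Service 368; fixed 330; total 698.
{A, C}: Milton→A 3·5=15, Sutton→A 3·14=42, Tring→A 3·17=51, Joliet→C 7·8=56, Kent→A 6·10=60, Brent→C 12·8=96. Service 320; fixed 552; total 872.
{C}: service 674 + fixed 222 = 896
{A, B, C}: service 248 + fixed 1006 = 1254
No other subset beats 698.

Open A only; minimum total cost 698.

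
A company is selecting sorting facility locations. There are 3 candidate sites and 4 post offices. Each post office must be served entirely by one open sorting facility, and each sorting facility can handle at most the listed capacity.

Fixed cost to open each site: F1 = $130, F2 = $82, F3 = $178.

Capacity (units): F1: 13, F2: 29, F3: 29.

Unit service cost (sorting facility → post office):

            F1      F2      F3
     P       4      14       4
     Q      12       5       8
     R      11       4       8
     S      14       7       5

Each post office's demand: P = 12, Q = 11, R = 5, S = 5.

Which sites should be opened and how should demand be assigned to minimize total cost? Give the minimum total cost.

Minimum total cost: 370

Open {F1, F2}: P→F1 4·12=48, Q→F2 5·11=55, R→F2 4·5=20, S→F2 7·5=35.
Loads: F1 carries 12/13, F2 carries 21/29. Service 158; fixed 212; total 370.
Next best feasible plan costs 408.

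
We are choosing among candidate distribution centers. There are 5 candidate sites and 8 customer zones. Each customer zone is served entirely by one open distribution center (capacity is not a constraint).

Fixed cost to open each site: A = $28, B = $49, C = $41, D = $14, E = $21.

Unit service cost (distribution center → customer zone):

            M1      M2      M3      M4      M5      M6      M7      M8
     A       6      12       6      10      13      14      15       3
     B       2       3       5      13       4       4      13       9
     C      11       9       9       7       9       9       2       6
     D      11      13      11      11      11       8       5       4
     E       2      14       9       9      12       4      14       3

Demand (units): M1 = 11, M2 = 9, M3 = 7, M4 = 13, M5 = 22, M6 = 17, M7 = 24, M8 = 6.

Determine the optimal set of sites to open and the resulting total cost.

For any fixed open set, each customer zone goes to its cheapest open site; total = fixed + service.
{B, C}: M1→B 2·11=22, M2→B 3·9=27, M3→B 5·7=35, M4→C 7·13=91, M5→B 4·22=88, M6→B 4·17=68, M7→C 2·24=48, M8→C 6·6=36. Service 415; fixed 90; total 505.
{B, C, D}: service 403 + fixed 104 = 507
{B, C, E}: service 397 + fixed 111 = 508
{A, B, C, D, E}: service 397 + fixed 153 = 550
No other subset beats 505.

Open B and C; minimum total cost 505.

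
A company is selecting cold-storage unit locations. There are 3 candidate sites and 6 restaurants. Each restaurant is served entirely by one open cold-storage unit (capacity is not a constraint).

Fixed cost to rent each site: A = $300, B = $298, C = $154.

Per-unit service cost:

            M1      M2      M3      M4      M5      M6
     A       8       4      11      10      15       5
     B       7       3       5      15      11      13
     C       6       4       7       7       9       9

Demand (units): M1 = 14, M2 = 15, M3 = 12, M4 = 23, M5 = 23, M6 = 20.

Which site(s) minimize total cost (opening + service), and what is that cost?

Open C only; minimum total cost 930.

For any fixed open set, each restaurant goes to its cheapest open site; total = fixed + service.
{C}: M1→C 6·14=84, M2→C 4·15=60, M3→C 7·12=84, M4→C 7·23=161, M5→C 9·23=207, M6→C 9·20=180. Service 776; fixed 154; total 930.
{A, C}: M1→C 6·14=84, M2→A 4·15=60, M3→C 7·12=84, M4→C 7·23=161, M5→C 9·23=207, M6→A 5·20=100. Service 696; fixed 454; total 1150.
{B, C}: M1→C 6·14=84, M2→B 3·15=45, M3→B 5·12=60, M4→C 7·23=161, M5→C 9·23=207, M6→C 9·20=180. Service 737; fixed 452; total 1189.
{A, B, C}: service 657 + fixed 752 = 1409
No other subset beats 930.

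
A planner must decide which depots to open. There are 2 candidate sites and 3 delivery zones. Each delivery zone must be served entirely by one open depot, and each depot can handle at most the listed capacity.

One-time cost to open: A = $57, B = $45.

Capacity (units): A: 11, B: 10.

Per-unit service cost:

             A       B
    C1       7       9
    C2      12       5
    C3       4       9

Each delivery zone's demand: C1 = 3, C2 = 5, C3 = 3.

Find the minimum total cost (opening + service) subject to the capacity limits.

Open {A}: C1→A 7·3=21, C2→A 12·5=60, C3→A 4·3=12.
Loads: A carries 11/11. Service 93; fixed 57; total 150.
Next best feasible plan costs 160.

Minimum total cost: 150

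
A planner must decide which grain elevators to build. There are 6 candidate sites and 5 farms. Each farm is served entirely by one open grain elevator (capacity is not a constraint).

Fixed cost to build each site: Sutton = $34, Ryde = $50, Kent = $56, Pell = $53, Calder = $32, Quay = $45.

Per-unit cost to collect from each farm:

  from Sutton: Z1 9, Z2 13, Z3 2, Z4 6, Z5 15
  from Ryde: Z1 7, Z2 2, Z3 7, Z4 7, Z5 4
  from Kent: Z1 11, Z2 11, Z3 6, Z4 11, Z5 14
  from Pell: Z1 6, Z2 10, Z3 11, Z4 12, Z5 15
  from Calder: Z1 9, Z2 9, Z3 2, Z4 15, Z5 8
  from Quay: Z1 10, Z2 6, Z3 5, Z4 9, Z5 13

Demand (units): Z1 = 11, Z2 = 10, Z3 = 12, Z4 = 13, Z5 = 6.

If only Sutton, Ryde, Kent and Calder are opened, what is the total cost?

Each farm is assigned to its cheapest site among the open ones.
{Sutton, Ryde, Kent, Calder}: Z1→Ryde 7·11=77, Z2→Ryde 2·10=20, Z3→Sutton 2·12=24, Z4→Sutton 6·13=78, Z5→Ryde 4·6=24. Service 223; fixed 172; total 395.

Total cost: 395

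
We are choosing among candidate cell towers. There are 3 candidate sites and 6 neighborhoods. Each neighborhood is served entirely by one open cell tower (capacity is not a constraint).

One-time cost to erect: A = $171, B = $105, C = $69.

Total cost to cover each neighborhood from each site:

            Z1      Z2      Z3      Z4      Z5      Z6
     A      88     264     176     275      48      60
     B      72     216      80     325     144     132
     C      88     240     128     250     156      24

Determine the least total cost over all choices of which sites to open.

Minimum total cost: 955

For any fixed open set, each neighborhood goes to its cheapest open site; total = fixed + service.
{C}: Z1→C 88, Z2→C 240, Z3→C 128, Z4→C 250, Z5→C 156, Z6→C 24. Service 886; fixed 69; total 955.
{B, C}: Z1→B 72, Z2→B 216, Z3→B 80, Z4→C 250, Z5→B 144, Z6→C 24. Service 786; fixed 174; total 960.
{A, C}: Z1→A 88, Z2→C 240, Z3→C 128, Z4→C 250, Z5→A 48, Z6→C 24. Service 778; fixed 240; total 1018.
{A, B, C}: service 690 + fixed 345 = 1035
(All 7 nonempty subsets were checked; C only is lowest.)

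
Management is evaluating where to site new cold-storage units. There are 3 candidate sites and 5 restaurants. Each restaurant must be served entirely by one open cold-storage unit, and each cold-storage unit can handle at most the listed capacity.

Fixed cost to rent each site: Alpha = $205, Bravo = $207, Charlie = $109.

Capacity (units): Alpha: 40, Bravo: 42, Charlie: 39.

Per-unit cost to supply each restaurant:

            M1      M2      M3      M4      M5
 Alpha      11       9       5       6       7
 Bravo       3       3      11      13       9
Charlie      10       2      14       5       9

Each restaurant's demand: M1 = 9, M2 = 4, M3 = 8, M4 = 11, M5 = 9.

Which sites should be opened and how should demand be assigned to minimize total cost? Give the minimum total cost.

Minimum total cost: 558

Open {Bravo}: M1→Bravo 3·9=27, M2→Bravo 3·4=12, M3→Bravo 11·8=88, M4→Bravo 13·11=143, M5→Bravo 9·9=81.
Loads: Bravo carries 41/42. Service 351; fixed 207; total 558.
Next best feasible plan costs 570.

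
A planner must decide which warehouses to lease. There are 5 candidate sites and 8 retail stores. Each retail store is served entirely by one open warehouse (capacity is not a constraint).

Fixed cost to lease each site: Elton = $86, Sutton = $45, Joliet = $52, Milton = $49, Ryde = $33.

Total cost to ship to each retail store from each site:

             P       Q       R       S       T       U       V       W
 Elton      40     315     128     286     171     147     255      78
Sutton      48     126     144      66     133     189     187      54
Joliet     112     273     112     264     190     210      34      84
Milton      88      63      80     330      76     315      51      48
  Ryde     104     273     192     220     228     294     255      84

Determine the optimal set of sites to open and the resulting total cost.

For any fixed open set, each retail store goes to its cheapest open site; total = fixed + service.
{Sutton, Milton}: P→Sutton 48, Q→Milton 63, R→Milton 80, S→Sutton 66, T→Milton 76, U→Sutton 189, V→Milton 51, W→Milton 48. Service 621; fixed 94; total 715.
{Sutton, Milton, Ryde}: P→Sutton 48, Q→Milton 63, R→Milton 80, S→Sutton 66, T→Milton 76, U→Sutton 189, V→Milton 51, W→Milton 48. Service 621; fixed 127; total 748.
{Sutton, Joliet, Milton}: service 604 + fixed 146 = 750
{Elton, Sutton, Joliet, Milton, Ryde}: service 554 + fixed 265 = 819
No other subset beats 715.

Open Sutton and Milton; minimum total cost 715.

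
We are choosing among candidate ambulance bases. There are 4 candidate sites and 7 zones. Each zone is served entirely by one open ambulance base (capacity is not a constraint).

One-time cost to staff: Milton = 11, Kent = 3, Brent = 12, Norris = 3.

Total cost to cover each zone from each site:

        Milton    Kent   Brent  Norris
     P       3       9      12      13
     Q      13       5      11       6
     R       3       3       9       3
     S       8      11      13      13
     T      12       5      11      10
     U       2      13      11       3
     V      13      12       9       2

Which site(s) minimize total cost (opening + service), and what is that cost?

For any fixed open set, each zone goes to its cheapest open site; total = fixed + service.
{Kent, Norris}: P→Kent 9, Q→Kent 5, R→Kent 3, S→Kent 11, T→Kent 5, U→Norris 3, V→Norris 2. Service 38; fixed 6; total 44.
{Milton, Kent, Norris}: P→Milton 3, Q→Kent 5, R→Milton 3, S→Milton 8, T→Kent 5, U→Milton 2, V→Norris 2. Service 28; fixed 17; total 45.
{Milton, Norris}: P→Milton 3, Q→Norris 6, R→Milton 3, S→Milton 8, T→Norris 10, U→Milton 2, V→Norris 2. Service 34; fixed 14; total 48.
{Milton, Kent, Brent, Norris}: service 28 + fixed 29 = 57
No other subset beats 44.

Open Kent and Norris; minimum total cost 44.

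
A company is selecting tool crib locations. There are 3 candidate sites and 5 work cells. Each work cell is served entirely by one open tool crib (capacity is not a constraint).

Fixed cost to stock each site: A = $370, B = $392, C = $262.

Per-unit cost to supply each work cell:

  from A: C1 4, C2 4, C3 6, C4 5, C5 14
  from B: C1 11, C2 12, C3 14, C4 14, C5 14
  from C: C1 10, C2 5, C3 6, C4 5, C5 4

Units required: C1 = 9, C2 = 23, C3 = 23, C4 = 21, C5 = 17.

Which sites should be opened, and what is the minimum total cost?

For any fixed open set, each work cell goes to its cheapest open site; total = fixed + service.
{C}: C1→C 10·9=90, C2→C 5·23=115, C3→C 6·23=138, C4→C 5·21=105, C5→C 4·17=68. Service 516; fixed 262; total 778.
{A}: C1→A 4·9=36, C2→A 4·23=92, C3→A 6·23=138, C4→A 5·21=105, C5→A 14·17=238. Service 609; fixed 370; total 979.
{A, C}: C1→A 4·9=36, C2→A 4·23=92, C3→A 6·23=138, C4→A 5·21=105, C5→C 4·17=68. Service 439; fixed 632; total 1071.
{A, B, C}: service 439 + fixed 1024 = 1463
(All 7 nonempty subsets were checked; C only is lowest.)

Open C only; minimum total cost 778.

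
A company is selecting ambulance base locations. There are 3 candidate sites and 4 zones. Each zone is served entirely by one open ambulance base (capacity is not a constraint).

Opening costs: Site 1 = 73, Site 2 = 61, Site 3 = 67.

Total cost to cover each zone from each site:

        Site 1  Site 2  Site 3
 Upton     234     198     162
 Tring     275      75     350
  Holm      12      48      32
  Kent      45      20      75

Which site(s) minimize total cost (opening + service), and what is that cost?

Open Site 2 only; minimum total cost 402.

For any fixed open set, each zone goes to its cheapest open site; total = fixed + service.
{Site 2}: Upton→Site 2 198, Tring→Site 2 75, Holm→Site 2 48, Kent→Site 2 20. Service 341; fixed 61; total 402.
{Site 2, Site 3}: service 289 + fixed 128 = 417
{Site 1, Site 2}: Upton→Site 2 198, Tring→Site 2 75, Holm→Site 1 12, Kent→Site 2 20. Service 305; fixed 134; total 439.
{Site 1, Site 2, Site 3}: Upton→Site 3 162, Tring→Site 2 75, Holm→Site 1 12, Kent→Site 2 20. Service 269; fixed 201; total 470.
(All 7 nonempty subsets were checked; Site 2 only is lowest.)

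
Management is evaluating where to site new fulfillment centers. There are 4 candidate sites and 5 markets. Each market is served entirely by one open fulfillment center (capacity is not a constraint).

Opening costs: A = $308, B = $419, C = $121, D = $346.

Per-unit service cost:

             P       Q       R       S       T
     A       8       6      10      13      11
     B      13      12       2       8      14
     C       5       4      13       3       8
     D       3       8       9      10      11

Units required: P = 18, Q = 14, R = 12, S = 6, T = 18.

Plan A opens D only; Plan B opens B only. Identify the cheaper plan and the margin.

Plan A is cheaper by 267.

Plan A: {D}: P→D 3·18=54, Q→D 8·14=112, R→D 9·12=108, S→D 10·6=60, T→D 11·18=198. Service 532; fixed 346; total 878.
Plan B: {B}: P→B 13·18=234, Q→B 12·14=168, R→B 2·12=24, S→B 8·6=48, T→B 14·18=252. Service 726; fixed 419; total 1145.
Difference: |878 − 1145| = 267.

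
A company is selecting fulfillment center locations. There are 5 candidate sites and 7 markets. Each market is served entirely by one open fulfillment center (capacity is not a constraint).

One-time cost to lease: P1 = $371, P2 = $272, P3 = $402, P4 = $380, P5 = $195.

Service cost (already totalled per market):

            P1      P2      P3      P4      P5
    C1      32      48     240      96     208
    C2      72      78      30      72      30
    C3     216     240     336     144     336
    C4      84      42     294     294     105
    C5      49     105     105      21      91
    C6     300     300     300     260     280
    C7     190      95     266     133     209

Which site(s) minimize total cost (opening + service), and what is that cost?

For any fixed open set, each market goes to its cheapest open site; total = fixed + service.
{P2}: C1→P2 48, C2→P2 78, C3→P2 240, C4→P2 42, C5→P2 105, C6→P2 300, C7→P2 95. Service 908; fixed 272; total 1180.
{P2, P5}: C1→P2 48, C2→P5 30, C3→P2 240, C4→P2 42, C5→P5 91, C6→P5 280, C7→P2 95. Service 826; fixed 467; total 1293.
{P1}: C1→P1 32, C2→P1 72, C3→P1 216, C4→P1 84, C5→P1 49, C6→P1 300, C7→P1 190. Service 943; fixed 371; total 1314.
{P1, P2, P3, P4, P5}: service 624 + fixed 1620 = 2244
No other subset beats 1180.

Open P2 only; minimum total cost 1180.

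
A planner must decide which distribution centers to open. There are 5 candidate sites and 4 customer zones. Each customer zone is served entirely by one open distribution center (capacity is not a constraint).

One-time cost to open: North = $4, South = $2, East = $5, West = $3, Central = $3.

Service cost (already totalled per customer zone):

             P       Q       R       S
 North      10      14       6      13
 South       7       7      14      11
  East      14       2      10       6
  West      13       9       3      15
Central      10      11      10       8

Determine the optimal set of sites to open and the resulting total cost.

Open South, East and West; minimum total cost 28.

For any fixed open set, each customer zone goes to its cheapest open site; total = fixed + service.
{South, East, West}: P→South 7, Q→East 2, R→West 3, S→East 6. Service 18; fixed 10; total 28.
{South, East, West, Central}: service 18 + fixed 13 = 31
{North, South, East}: P→South 7, Q→East 2, R→North 6, S→East 6. Service 21; fixed 11; total 32.
{North, South, East, West, Central}: service 18 + fixed 17 = 35
No other subset beats 28.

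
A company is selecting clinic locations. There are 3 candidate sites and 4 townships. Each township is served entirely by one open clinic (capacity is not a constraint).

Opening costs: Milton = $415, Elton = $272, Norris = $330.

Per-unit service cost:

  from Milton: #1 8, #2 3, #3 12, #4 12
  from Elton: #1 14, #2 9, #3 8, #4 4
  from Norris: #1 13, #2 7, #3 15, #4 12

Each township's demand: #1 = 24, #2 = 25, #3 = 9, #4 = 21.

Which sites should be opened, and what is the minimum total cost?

For any fixed open set, each township goes to its cheapest open site; total = fixed + service.
{Elton}: #1→Elton 14·24=336, #2→Elton 9·25=225, #3→Elton 8·9=72, #4→Elton 4·21=84. Service 717; fixed 272; total 989.
{Milton}: #1→Milton 8·24=192, #2→Milton 3·25=75, #3→Milton 12·9=108, #4→Milton 12·21=252. Service 627; fixed 415; total 1042.
{Milton, Elton}: #1→Milton 8·24=192, #2→Milton 3·25=75, #3→Elton 8·9=72, #4→Elton 4·21=84. Service 423; fixed 687; total 1110.
{Milton, Elton, Norris}: service 423 + fixed 1017 = 1440
No other subset beats 989.

Open Elton only; minimum total cost 989.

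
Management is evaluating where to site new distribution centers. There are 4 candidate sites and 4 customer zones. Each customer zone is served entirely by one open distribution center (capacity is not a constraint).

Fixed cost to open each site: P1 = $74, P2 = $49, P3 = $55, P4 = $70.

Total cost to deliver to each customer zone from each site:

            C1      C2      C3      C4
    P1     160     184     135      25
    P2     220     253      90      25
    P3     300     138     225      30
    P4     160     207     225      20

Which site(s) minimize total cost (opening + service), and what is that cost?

Open P2 and P3; minimum total cost 577.

For any fixed open set, each customer zone goes to its cheapest open site; total = fixed + service.
{P2, P3}: C1→P2 220, C2→P3 138, C3→P2 90, C4→P2 25. Service 473; fixed 104; total 577.
{P1}: C1→P1 160, C2→P1 184, C3→P1 135, C4→P1 25. Service 504; fixed 74; total 578.
{P1, P2}: service 459 + fixed 123 = 582
{P1, P2, P3, P4}: service 408 + fixed 248 = 656
No other subset beats 577.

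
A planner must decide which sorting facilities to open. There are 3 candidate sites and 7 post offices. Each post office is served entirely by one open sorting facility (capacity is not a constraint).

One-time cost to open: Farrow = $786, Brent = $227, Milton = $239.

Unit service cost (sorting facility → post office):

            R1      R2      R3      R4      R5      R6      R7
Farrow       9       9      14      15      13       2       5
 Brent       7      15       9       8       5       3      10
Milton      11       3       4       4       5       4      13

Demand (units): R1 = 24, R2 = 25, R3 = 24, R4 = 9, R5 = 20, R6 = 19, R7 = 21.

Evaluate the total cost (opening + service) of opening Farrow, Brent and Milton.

Total cost: 1870

Each post office is assigned to its cheapest site among the open ones.
{Farrow, Brent, Milton}: R1→Brent 7·24=168, R2→Milton 3·25=75, R3→Milton 4·24=96, R4→Milton 4·9=36, R5→Brent 5·20=100, R6→Farrow 2·19=38, R7→Farrow 5·21=105. Service 618; fixed 1252; total 1870.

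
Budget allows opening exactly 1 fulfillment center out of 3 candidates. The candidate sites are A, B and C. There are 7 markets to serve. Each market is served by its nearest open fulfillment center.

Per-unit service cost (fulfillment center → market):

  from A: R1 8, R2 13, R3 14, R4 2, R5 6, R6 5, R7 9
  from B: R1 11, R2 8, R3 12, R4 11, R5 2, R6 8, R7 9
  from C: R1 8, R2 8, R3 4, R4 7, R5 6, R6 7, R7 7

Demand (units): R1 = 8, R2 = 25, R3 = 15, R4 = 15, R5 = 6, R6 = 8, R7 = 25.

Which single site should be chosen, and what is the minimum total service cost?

Choose C only; total service cost 696.

With exactly 1 open, each market uses its cheapest among the chosen.
{C}: R1→C 8·8=64, R2→C 8·25=200, R3→C 4·15=60, R4→C 7·15=105, R5→C 6·6=36, R6→C 7·8=56, R7→C 7·25=175. Service cost 696.
{A}: service cost 930
{B}: service cost 934
Among all 3 size-1 choices, {C} is lowest.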